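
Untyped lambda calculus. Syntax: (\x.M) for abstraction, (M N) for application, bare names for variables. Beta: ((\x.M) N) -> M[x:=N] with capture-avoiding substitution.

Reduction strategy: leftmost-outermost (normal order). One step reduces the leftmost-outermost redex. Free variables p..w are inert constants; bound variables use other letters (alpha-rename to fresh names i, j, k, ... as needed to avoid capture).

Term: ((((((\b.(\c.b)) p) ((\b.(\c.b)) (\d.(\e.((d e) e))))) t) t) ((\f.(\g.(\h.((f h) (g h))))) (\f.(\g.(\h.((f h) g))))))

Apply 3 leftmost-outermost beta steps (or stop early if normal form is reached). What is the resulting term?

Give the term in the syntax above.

Step 0: ((((((\b.(\c.b)) p) ((\b.(\c.b)) (\d.(\e.((d e) e))))) t) t) ((\f.(\g.(\h.((f h) (g h))))) (\f.(\g.(\h.((f h) g))))))
Step 1: (((((\c.p) ((\b.(\c.b)) (\d.(\e.((d e) e))))) t) t) ((\f.(\g.(\h.((f h) (g h))))) (\f.(\g.(\h.((f h) g))))))
Step 2: (((p t) t) ((\f.(\g.(\h.((f h) (g h))))) (\f.(\g.(\h.((f h) g))))))
Step 3: (((p t) t) (\g.(\h.(((\f.(\g.(\h.((f h) g)))) h) (g h)))))

Answer: (((p t) t) (\g.(\h.(((\f.(\g.(\h.((f h) g)))) h) (g h)))))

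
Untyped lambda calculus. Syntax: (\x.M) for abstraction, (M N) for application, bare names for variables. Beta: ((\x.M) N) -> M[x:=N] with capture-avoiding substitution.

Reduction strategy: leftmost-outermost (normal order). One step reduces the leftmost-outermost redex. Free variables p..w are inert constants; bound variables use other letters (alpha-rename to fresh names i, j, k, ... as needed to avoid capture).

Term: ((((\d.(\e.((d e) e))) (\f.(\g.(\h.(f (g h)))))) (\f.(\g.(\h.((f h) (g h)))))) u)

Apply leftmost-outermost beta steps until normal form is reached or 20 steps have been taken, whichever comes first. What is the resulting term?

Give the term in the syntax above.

Answer: (\g.(\h.((u (g h)) (h (g h)))))

Derivation:
Step 0: ((((\d.(\e.((d e) e))) (\f.(\g.(\h.(f (g h)))))) (\f.(\g.(\h.((f h) (g h)))))) u)
Step 1: (((\e.(((\f.(\g.(\h.(f (g h))))) e) e)) (\f.(\g.(\h.((f h) (g h)))))) u)
Step 2: ((((\f.(\g.(\h.(f (g h))))) (\f.(\g.(\h.((f h) (g h)))))) (\f.(\g.(\h.((f h) (g h)))))) u)
Step 3: (((\g.(\h.((\f.(\g.(\h.((f h) (g h))))) (g h)))) (\f.(\g.(\h.((f h) (g h)))))) u)
Step 4: ((\h.((\f.(\g.(\h.((f h) (g h))))) ((\f.(\g.(\h.((f h) (g h))))) h))) u)
Step 5: ((\f.(\g.(\h.((f h) (g h))))) ((\f.(\g.(\h.((f h) (g h))))) u))
Step 6: (\g.(\h.((((\f.(\g.(\h.((f h) (g h))))) u) h) (g h))))
Step 7: (\g.(\h.(((\g.(\h.((u h) (g h)))) h) (g h))))
Step 8: (\g.(\h.((\i.((u i) (h i))) (g h))))
Step 9: (\g.(\h.((u (g h)) (h (g h)))))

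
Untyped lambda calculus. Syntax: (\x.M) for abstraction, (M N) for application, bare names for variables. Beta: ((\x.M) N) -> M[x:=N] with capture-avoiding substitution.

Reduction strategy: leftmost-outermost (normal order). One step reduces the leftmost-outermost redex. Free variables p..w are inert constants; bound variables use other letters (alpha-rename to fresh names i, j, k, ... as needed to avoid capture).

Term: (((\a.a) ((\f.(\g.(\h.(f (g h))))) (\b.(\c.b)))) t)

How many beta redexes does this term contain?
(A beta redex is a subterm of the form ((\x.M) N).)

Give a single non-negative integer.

Answer: 2

Derivation:
Term: (((\a.a) ((\f.(\g.(\h.(f (g h))))) (\b.(\c.b)))) t)
  Redex: ((\a.a) ((\f.(\g.(\h.(f (g h))))) (\b.(\c.b))))
  Redex: ((\f.(\g.(\h.(f (g h))))) (\b.(\c.b)))
Total redexes: 2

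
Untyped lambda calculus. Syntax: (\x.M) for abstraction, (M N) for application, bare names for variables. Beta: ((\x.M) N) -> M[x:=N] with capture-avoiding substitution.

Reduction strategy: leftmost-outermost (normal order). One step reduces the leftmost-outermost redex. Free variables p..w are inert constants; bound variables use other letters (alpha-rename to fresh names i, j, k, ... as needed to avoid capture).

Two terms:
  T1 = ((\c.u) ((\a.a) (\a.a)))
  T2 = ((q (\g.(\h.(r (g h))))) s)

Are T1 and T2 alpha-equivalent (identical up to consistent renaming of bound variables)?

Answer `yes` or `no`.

Answer: no

Derivation:
Term 1: ((\c.u) ((\a.a) (\a.a)))
Term 2: ((q (\g.(\h.(r (g h))))) s)
Alpha-equivalence: compare structure up to binder renaming.
Result: False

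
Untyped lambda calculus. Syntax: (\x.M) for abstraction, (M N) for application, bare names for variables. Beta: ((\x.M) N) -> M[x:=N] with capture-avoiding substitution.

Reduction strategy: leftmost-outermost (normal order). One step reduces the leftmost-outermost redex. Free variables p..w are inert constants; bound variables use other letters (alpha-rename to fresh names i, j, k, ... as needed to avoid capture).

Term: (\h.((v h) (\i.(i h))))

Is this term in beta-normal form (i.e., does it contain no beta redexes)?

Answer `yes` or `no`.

Answer: yes

Derivation:
Term: (\h.((v h) (\i.(i h))))
No beta redexes found.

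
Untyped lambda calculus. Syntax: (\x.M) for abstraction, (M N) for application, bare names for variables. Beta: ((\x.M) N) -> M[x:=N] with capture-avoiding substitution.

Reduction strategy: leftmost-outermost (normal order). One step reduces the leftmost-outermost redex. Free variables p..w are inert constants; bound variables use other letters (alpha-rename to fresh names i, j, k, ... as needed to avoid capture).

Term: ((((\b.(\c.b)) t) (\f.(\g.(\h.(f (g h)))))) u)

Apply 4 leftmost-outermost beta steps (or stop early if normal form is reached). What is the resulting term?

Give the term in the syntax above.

Answer: (t u)

Derivation:
Step 0: ((((\b.(\c.b)) t) (\f.(\g.(\h.(f (g h)))))) u)
Step 1: (((\c.t) (\f.(\g.(\h.(f (g h)))))) u)
Step 2: (t u)
Step 3: (normal form reached)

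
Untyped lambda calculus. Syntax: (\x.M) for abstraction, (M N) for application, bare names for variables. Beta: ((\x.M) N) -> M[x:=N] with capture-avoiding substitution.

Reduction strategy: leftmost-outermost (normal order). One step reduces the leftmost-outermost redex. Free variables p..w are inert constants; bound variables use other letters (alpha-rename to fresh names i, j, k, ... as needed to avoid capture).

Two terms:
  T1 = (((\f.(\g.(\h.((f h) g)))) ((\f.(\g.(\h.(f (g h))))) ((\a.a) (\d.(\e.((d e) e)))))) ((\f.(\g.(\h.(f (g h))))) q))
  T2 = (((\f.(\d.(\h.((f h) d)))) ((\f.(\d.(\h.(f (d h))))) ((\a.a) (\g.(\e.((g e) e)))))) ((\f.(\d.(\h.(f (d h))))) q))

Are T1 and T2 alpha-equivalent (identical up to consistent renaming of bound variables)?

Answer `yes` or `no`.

Term 1: (((\f.(\g.(\h.((f h) g)))) ((\f.(\g.(\h.(f (g h))))) ((\a.a) (\d.(\e.((d e) e)))))) ((\f.(\g.(\h.(f (g h))))) q))
Term 2: (((\f.(\d.(\h.((f h) d)))) ((\f.(\d.(\h.(f (d h))))) ((\a.a) (\g.(\e.((g e) e)))))) ((\f.(\d.(\h.(f (d h))))) q))
Alpha-equivalence: compare structure up to binder renaming.
Result: True

Answer: yes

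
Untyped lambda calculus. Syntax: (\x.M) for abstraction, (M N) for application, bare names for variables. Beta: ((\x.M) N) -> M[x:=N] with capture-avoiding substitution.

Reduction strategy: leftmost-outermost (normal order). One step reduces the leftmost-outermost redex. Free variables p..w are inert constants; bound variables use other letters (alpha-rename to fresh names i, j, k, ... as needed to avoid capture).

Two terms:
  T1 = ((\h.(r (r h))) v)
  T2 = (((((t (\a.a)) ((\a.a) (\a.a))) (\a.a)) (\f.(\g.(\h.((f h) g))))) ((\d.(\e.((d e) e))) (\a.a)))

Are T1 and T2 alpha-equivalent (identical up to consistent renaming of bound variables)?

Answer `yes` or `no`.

Answer: no

Derivation:
Term 1: ((\h.(r (r h))) v)
Term 2: (((((t (\a.a)) ((\a.a) (\a.a))) (\a.a)) (\f.(\g.(\h.((f h) g))))) ((\d.(\e.((d e) e))) (\a.a)))
Alpha-equivalence: compare structure up to binder renaming.
Result: False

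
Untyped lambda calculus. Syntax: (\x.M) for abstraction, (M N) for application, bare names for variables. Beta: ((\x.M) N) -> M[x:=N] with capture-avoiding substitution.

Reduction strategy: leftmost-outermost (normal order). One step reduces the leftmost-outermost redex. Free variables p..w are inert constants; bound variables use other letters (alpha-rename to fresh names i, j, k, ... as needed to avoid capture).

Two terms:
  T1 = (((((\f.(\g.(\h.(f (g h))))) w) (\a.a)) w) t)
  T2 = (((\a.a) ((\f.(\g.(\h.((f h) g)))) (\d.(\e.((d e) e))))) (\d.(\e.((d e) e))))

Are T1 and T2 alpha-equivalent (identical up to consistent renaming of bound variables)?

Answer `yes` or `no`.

Answer: no

Derivation:
Term 1: (((((\f.(\g.(\h.(f (g h))))) w) (\a.a)) w) t)
Term 2: (((\a.a) ((\f.(\g.(\h.((f h) g)))) (\d.(\e.((d e) e))))) (\d.(\e.((d e) e))))
Alpha-equivalence: compare structure up to binder renaming.
Result: False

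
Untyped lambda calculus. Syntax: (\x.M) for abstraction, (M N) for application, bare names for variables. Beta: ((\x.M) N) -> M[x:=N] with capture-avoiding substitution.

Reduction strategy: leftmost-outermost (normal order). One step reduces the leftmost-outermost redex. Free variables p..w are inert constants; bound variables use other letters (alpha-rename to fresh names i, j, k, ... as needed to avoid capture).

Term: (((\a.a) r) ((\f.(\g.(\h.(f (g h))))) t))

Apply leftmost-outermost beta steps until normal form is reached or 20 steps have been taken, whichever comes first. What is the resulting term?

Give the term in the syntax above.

Step 0: (((\a.a) r) ((\f.(\g.(\h.(f (g h))))) t))
Step 1: (r ((\f.(\g.(\h.(f (g h))))) t))
Step 2: (r (\g.(\h.(t (g h)))))

Answer: (r (\g.(\h.(t (g h)))))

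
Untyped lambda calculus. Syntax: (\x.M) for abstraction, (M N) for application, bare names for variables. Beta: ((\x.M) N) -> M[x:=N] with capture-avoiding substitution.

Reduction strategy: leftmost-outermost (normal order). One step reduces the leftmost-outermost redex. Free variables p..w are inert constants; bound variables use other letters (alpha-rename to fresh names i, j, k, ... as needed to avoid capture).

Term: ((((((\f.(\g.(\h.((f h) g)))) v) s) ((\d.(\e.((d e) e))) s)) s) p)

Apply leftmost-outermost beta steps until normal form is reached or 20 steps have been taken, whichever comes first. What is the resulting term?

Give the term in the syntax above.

Answer: ((((v (\e.((s e) e))) s) s) p)

Derivation:
Step 0: ((((((\f.(\g.(\h.((f h) g)))) v) s) ((\d.(\e.((d e) e))) s)) s) p)
Step 1: (((((\g.(\h.((v h) g))) s) ((\d.(\e.((d e) e))) s)) s) p)
Step 2: ((((\h.((v h) s)) ((\d.(\e.((d e) e))) s)) s) p)
Step 3: ((((v ((\d.(\e.((d e) e))) s)) s) s) p)
Step 4: ((((v (\e.((s e) e))) s) s) p)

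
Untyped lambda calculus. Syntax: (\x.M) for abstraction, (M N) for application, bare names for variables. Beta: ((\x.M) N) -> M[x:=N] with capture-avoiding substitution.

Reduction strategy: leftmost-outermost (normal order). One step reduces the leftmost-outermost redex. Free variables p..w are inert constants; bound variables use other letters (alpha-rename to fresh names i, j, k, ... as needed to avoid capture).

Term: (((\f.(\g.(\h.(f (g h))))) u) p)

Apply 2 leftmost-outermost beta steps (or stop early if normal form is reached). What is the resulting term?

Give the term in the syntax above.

Step 0: (((\f.(\g.(\h.(f (g h))))) u) p)
Step 1: ((\g.(\h.(u (g h)))) p)
Step 2: (\h.(u (p h)))

Answer: (\h.(u (p h)))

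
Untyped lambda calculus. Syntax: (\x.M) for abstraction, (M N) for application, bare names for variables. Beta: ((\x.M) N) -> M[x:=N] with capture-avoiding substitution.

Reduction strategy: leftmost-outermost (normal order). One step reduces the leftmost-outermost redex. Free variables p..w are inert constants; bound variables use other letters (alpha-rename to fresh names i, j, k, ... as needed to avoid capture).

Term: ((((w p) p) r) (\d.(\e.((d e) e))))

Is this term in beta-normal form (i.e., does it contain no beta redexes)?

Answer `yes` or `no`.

Term: ((((w p) p) r) (\d.(\e.((d e) e))))
No beta redexes found.

Answer: yes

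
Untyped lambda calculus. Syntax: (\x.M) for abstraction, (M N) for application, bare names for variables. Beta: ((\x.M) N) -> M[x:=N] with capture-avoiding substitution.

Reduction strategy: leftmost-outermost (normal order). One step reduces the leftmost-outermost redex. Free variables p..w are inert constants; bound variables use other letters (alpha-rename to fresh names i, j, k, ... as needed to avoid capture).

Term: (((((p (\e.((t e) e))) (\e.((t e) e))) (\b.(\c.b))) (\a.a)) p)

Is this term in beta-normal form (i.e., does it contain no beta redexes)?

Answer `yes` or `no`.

Answer: yes

Derivation:
Term: (((((p (\e.((t e) e))) (\e.((t e) e))) (\b.(\c.b))) (\a.a)) p)
No beta redexes found.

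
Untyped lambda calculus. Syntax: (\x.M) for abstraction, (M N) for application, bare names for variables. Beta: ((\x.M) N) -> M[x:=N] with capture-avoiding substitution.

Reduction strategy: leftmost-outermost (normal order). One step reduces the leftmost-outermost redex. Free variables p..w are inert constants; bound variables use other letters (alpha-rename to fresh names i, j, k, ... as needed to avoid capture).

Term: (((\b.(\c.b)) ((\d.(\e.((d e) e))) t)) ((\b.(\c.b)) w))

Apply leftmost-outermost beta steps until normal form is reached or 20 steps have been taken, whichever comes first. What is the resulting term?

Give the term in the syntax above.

Answer: (\e.((t e) e))

Derivation:
Step 0: (((\b.(\c.b)) ((\d.(\e.((d e) e))) t)) ((\b.(\c.b)) w))
Step 1: ((\c.((\d.(\e.((d e) e))) t)) ((\b.(\c.b)) w))
Step 2: ((\d.(\e.((d e) e))) t)
Step 3: (\e.((t e) e))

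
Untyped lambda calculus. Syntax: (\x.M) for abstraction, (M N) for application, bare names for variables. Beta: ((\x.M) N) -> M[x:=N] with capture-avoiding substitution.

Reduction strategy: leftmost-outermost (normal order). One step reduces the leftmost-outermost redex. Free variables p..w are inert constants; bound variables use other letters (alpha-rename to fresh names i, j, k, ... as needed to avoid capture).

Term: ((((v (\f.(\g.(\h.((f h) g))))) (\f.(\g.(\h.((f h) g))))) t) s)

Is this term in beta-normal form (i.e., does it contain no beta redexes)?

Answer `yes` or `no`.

Term: ((((v (\f.(\g.(\h.((f h) g))))) (\f.(\g.(\h.((f h) g))))) t) s)
No beta redexes found.

Answer: yes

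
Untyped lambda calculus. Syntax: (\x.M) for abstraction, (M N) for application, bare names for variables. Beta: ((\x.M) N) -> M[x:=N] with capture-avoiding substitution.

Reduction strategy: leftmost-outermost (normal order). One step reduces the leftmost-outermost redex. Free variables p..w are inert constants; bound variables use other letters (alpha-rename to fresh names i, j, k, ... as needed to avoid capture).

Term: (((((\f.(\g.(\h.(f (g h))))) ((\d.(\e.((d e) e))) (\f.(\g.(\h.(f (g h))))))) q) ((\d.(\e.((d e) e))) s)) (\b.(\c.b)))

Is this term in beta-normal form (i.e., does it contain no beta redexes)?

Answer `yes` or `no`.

Answer: no

Derivation:
Term: (((((\f.(\g.(\h.(f (g h))))) ((\d.(\e.((d e) e))) (\f.(\g.(\h.(f (g h))))))) q) ((\d.(\e.((d e) e))) s)) (\b.(\c.b)))
Found 3 beta redex(es).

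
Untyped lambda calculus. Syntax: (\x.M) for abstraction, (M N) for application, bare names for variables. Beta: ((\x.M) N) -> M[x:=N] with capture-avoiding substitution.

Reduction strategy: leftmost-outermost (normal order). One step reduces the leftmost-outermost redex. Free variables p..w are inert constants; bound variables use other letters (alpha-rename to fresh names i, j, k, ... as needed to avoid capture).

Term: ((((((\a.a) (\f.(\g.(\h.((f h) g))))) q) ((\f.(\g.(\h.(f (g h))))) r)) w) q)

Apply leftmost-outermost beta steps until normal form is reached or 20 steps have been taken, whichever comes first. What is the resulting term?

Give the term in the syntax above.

Step 0: ((((((\a.a) (\f.(\g.(\h.((f h) g))))) q) ((\f.(\g.(\h.(f (g h))))) r)) w) q)
Step 1: (((((\f.(\g.(\h.((f h) g)))) q) ((\f.(\g.(\h.(f (g h))))) r)) w) q)
Step 2: ((((\g.(\h.((q h) g))) ((\f.(\g.(\h.(f (g h))))) r)) w) q)
Step 3: (((\h.((q h) ((\f.(\g.(\h.(f (g h))))) r))) w) q)
Step 4: (((q w) ((\f.(\g.(\h.(f (g h))))) r)) q)
Step 5: (((q w) (\g.(\h.(r (g h))))) q)

Answer: (((q w) (\g.(\h.(r (g h))))) q)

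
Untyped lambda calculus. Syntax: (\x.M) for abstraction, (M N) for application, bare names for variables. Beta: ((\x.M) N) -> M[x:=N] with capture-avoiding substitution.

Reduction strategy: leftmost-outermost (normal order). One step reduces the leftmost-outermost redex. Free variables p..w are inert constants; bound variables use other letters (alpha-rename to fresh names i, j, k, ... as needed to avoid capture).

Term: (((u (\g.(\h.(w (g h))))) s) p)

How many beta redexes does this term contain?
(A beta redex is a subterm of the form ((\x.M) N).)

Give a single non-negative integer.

Answer: 0

Derivation:
Term: (((u (\g.(\h.(w (g h))))) s) p)
  (no redexes)
Total redexes: 0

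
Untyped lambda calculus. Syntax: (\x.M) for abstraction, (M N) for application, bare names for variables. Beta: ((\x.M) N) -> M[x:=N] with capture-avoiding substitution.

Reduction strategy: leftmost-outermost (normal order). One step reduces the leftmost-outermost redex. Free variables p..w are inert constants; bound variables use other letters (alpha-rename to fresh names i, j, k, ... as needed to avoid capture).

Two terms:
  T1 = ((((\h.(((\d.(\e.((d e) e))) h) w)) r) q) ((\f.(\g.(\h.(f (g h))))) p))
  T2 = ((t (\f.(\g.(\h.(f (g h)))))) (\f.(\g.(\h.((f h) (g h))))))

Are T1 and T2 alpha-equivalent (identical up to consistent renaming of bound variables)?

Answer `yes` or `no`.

Term 1: ((((\h.(((\d.(\e.((d e) e))) h) w)) r) q) ((\f.(\g.(\h.(f (g h))))) p))
Term 2: ((t (\f.(\g.(\h.(f (g h)))))) (\f.(\g.(\h.((f h) (g h))))))
Alpha-equivalence: compare structure up to binder renaming.
Result: False

Answer: no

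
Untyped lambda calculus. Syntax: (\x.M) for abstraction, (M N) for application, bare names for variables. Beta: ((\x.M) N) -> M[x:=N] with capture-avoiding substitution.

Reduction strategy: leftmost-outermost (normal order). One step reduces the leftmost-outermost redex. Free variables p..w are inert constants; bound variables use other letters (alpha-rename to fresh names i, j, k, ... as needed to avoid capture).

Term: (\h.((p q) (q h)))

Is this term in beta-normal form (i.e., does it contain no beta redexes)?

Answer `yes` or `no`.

Answer: yes

Derivation:
Term: (\h.((p q) (q h)))
No beta redexes found.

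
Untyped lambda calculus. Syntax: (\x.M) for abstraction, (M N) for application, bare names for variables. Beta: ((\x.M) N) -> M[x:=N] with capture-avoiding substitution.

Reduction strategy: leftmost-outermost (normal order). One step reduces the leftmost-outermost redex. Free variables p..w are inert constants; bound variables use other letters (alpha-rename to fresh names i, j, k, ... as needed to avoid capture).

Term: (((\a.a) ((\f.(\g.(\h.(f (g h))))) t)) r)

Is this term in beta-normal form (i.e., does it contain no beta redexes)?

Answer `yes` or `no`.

Term: (((\a.a) ((\f.(\g.(\h.(f (g h))))) t)) r)
Found 2 beta redex(es).

Answer: no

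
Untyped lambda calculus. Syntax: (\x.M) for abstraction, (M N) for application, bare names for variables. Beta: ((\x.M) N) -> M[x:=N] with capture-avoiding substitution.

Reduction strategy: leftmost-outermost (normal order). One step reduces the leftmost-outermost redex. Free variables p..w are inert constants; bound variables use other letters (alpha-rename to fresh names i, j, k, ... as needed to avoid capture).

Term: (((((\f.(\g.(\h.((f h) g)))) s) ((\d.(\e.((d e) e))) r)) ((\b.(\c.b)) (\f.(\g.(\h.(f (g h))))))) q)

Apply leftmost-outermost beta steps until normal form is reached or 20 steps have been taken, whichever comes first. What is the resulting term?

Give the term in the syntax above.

Step 0: (((((\f.(\g.(\h.((f h) g)))) s) ((\d.(\e.((d e) e))) r)) ((\b.(\c.b)) (\f.(\g.(\h.(f (g h))))))) q)
Step 1: ((((\g.(\h.((s h) g))) ((\d.(\e.((d e) e))) r)) ((\b.(\c.b)) (\f.(\g.(\h.(f (g h))))))) q)
Step 2: (((\h.((s h) ((\d.(\e.((d e) e))) r))) ((\b.(\c.b)) (\f.(\g.(\h.(f (g h))))))) q)
Step 3: (((s ((\b.(\c.b)) (\f.(\g.(\h.(f (g h))))))) ((\d.(\e.((d e) e))) r)) q)
Step 4: (((s (\c.(\f.(\g.(\h.(f (g h))))))) ((\d.(\e.((d e) e))) r)) q)
Step 5: (((s (\c.(\f.(\g.(\h.(f (g h))))))) (\e.((r e) e))) q)

Answer: (((s (\c.(\f.(\g.(\h.(f (g h))))))) (\e.((r e) e))) q)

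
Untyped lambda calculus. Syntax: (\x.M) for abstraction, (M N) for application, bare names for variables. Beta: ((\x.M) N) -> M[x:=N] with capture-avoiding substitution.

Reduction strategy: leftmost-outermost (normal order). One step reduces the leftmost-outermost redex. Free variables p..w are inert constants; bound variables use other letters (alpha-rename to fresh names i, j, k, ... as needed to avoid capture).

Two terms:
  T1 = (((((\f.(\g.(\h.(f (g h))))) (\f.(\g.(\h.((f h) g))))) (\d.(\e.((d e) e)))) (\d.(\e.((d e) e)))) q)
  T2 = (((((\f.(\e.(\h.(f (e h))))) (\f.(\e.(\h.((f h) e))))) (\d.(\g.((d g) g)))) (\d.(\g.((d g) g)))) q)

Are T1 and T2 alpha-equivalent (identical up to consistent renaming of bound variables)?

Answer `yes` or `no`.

Term 1: (((((\f.(\g.(\h.(f (g h))))) (\f.(\g.(\h.((f h) g))))) (\d.(\e.((d e) e)))) (\d.(\e.((d e) e)))) q)
Term 2: (((((\f.(\e.(\h.(f (e h))))) (\f.(\e.(\h.((f h) e))))) (\d.(\g.((d g) g)))) (\d.(\g.((d g) g)))) q)
Alpha-equivalence: compare structure up to binder renaming.
Result: True

Answer: yes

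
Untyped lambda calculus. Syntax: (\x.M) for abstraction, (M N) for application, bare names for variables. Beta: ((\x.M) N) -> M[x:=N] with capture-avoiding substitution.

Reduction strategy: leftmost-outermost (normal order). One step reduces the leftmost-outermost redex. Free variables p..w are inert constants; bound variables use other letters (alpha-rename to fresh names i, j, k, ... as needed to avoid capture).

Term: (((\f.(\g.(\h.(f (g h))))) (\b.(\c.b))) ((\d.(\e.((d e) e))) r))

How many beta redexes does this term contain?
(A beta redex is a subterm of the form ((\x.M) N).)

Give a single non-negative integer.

Term: (((\f.(\g.(\h.(f (g h))))) (\b.(\c.b))) ((\d.(\e.((d e) e))) r))
  Redex: ((\f.(\g.(\h.(f (g h))))) (\b.(\c.b)))
  Redex: ((\d.(\e.((d e) e))) r)
Total redexes: 2

Answer: 2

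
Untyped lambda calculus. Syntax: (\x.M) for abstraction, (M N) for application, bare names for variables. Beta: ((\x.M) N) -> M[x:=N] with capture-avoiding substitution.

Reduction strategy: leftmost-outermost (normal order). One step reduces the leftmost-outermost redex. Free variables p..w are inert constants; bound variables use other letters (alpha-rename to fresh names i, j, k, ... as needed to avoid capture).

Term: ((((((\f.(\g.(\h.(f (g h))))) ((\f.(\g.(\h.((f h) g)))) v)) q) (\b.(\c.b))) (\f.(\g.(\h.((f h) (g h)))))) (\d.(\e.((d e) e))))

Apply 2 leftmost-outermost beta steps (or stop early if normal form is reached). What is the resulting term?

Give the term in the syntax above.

Answer: ((((\h.(((\f.(\g.(\h.((f h) g)))) v) (q h))) (\b.(\c.b))) (\f.(\g.(\h.((f h) (g h)))))) (\d.(\e.((d e) e))))

Derivation:
Step 0: ((((((\f.(\g.(\h.(f (g h))))) ((\f.(\g.(\h.((f h) g)))) v)) q) (\b.(\c.b))) (\f.(\g.(\h.((f h) (g h)))))) (\d.(\e.((d e) e))))
Step 1: (((((\g.(\h.(((\f.(\g.(\h.((f h) g)))) v) (g h)))) q) (\b.(\c.b))) (\f.(\g.(\h.((f h) (g h)))))) (\d.(\e.((d e) e))))
Step 2: ((((\h.(((\f.(\g.(\h.((f h) g)))) v) (q h))) (\b.(\c.b))) (\f.(\g.(\h.((f h) (g h)))))) (\d.(\e.((d e) e))))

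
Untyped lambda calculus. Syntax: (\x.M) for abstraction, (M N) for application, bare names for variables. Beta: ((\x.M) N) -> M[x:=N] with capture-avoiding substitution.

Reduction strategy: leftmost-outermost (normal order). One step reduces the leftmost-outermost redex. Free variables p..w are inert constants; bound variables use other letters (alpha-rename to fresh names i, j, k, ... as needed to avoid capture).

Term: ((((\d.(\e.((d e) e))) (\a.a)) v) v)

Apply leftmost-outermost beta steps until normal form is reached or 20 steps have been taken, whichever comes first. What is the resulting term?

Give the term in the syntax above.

Answer: ((v v) v)

Derivation:
Step 0: ((((\d.(\e.((d e) e))) (\a.a)) v) v)
Step 1: (((\e.(((\a.a) e) e)) v) v)
Step 2: ((((\a.a) v) v) v)
Step 3: ((v v) v)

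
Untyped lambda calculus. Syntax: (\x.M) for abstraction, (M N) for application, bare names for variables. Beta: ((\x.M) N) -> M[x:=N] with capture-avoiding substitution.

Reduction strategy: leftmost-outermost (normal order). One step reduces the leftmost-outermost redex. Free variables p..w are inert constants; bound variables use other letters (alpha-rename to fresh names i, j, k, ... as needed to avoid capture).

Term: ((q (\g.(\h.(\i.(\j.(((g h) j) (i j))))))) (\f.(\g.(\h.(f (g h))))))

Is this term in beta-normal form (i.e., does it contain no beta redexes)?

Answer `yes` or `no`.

Term: ((q (\g.(\h.(\i.(\j.(((g h) j) (i j))))))) (\f.(\g.(\h.(f (g h))))))
No beta redexes found.

Answer: yes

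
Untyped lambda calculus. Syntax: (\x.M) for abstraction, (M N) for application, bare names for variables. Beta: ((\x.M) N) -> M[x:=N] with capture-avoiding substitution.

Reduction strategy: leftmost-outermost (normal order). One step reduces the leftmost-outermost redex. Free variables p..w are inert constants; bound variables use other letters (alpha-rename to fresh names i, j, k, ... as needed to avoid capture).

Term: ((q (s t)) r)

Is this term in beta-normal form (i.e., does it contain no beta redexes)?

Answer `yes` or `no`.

Term: ((q (s t)) r)
No beta redexes found.

Answer: yes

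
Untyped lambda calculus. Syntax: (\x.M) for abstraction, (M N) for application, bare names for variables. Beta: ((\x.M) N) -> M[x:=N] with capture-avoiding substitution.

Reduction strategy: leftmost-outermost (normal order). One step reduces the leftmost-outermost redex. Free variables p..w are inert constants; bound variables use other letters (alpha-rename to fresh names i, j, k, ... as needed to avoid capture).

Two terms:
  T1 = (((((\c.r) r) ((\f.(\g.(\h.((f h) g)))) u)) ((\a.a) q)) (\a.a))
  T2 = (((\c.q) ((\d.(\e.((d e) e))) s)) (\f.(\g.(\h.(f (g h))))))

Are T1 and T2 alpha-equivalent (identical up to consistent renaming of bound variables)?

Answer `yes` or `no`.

Answer: no

Derivation:
Term 1: (((((\c.r) r) ((\f.(\g.(\h.((f h) g)))) u)) ((\a.a) q)) (\a.a))
Term 2: (((\c.q) ((\d.(\e.((d e) e))) s)) (\f.(\g.(\h.(f (g h))))))
Alpha-equivalence: compare structure up to binder renaming.
Result: False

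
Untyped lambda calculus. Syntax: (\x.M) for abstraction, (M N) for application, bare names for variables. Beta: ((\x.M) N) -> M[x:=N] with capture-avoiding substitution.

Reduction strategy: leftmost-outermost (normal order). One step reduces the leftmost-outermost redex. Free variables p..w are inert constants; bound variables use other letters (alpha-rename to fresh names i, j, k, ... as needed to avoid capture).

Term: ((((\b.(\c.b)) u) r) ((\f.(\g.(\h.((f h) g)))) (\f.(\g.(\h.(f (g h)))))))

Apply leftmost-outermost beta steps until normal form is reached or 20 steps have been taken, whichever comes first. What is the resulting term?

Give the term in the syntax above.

Answer: (u (\g.(\h.(\i.(h (g i))))))

Derivation:
Step 0: ((((\b.(\c.b)) u) r) ((\f.(\g.(\h.((f h) g)))) (\f.(\g.(\h.(f (g h)))))))
Step 1: (((\c.u) r) ((\f.(\g.(\h.((f h) g)))) (\f.(\g.(\h.(f (g h)))))))
Step 2: (u ((\f.(\g.(\h.((f h) g)))) (\f.(\g.(\h.(f (g h)))))))
Step 3: (u (\g.(\h.(((\f.(\g.(\h.(f (g h))))) h) g))))
Step 4: (u (\g.(\h.((\g.(\i.(h (g i)))) g))))
Step 5: (u (\g.(\h.(\i.(h (g i))))))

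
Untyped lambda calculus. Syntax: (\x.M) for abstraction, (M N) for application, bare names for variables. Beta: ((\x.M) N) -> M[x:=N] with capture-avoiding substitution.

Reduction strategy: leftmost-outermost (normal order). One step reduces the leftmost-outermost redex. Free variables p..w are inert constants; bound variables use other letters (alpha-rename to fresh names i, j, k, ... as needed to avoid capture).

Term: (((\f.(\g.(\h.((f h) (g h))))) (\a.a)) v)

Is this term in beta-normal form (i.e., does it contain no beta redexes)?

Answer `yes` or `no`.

Term: (((\f.(\g.(\h.((f h) (g h))))) (\a.a)) v)
Found 1 beta redex(es).

Answer: no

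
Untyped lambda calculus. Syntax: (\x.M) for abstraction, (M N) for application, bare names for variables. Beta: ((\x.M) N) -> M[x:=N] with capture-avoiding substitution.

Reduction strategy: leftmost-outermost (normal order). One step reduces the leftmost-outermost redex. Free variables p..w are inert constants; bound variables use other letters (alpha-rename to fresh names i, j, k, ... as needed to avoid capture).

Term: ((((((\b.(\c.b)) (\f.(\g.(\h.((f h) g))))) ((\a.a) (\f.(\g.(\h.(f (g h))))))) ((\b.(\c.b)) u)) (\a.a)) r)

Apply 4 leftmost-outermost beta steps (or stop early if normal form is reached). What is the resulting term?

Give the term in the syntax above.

Answer: ((\h.((((\b.(\c.b)) u) h) (\a.a))) r)

Derivation:
Step 0: ((((((\b.(\c.b)) (\f.(\g.(\h.((f h) g))))) ((\a.a) (\f.(\g.(\h.(f (g h))))))) ((\b.(\c.b)) u)) (\a.a)) r)
Step 1: (((((\c.(\f.(\g.(\h.((f h) g))))) ((\a.a) (\f.(\g.(\h.(f (g h))))))) ((\b.(\c.b)) u)) (\a.a)) r)
Step 2: ((((\f.(\g.(\h.((f h) g)))) ((\b.(\c.b)) u)) (\a.a)) r)
Step 3: (((\g.(\h.((((\b.(\c.b)) u) h) g))) (\a.a)) r)
Step 4: ((\h.((((\b.(\c.b)) u) h) (\a.a))) r)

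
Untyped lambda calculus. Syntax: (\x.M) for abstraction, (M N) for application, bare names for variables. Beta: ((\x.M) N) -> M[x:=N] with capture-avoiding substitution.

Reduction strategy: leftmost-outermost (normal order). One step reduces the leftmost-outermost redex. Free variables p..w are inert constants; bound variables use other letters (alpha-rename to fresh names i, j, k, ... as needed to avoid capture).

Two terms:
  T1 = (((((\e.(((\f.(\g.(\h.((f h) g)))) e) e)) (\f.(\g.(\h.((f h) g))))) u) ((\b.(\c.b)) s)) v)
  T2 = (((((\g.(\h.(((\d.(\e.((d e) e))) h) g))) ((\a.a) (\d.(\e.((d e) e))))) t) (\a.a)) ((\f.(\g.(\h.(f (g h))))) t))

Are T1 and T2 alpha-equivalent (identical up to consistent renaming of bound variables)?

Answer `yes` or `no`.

Term 1: (((((\e.(((\f.(\g.(\h.((f h) g)))) e) e)) (\f.(\g.(\h.((f h) g))))) u) ((\b.(\c.b)) s)) v)
Term 2: (((((\g.(\h.(((\d.(\e.((d e) e))) h) g))) ((\a.a) (\d.(\e.((d e) e))))) t) (\a.a)) ((\f.(\g.(\h.(f (g h))))) t))
Alpha-equivalence: compare structure up to binder renaming.
Result: False

Answer: no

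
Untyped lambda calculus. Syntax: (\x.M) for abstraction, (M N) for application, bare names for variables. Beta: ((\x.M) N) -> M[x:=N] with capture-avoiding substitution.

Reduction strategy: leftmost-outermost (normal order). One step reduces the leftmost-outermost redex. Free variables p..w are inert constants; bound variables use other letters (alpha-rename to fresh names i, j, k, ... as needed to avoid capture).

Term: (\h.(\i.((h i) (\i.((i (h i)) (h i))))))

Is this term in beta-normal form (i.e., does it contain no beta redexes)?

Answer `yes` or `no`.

Term: (\h.(\i.((h i) (\i.((i (h i)) (h i))))))
No beta redexes found.

Answer: yes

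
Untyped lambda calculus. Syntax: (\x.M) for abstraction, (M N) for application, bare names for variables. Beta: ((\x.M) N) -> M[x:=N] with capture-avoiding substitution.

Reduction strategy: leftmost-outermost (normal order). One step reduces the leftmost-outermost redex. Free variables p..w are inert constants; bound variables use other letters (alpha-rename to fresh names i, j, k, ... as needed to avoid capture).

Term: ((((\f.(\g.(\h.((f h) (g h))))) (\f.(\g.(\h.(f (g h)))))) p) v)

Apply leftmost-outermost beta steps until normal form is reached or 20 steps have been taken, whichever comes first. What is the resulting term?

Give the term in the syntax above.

Answer: (\h.(v ((p v) h)))

Derivation:
Step 0: ((((\f.(\g.(\h.((f h) (g h))))) (\f.(\g.(\h.(f (g h)))))) p) v)
Step 1: (((\g.(\h.(((\f.(\g.(\h.(f (g h))))) h) (g h)))) p) v)
Step 2: ((\h.(((\f.(\g.(\h.(f (g h))))) h) (p h))) v)
Step 3: (((\f.(\g.(\h.(f (g h))))) v) (p v))
Step 4: ((\g.(\h.(v (g h)))) (p v))
Step 5: (\h.(v ((p v) h)))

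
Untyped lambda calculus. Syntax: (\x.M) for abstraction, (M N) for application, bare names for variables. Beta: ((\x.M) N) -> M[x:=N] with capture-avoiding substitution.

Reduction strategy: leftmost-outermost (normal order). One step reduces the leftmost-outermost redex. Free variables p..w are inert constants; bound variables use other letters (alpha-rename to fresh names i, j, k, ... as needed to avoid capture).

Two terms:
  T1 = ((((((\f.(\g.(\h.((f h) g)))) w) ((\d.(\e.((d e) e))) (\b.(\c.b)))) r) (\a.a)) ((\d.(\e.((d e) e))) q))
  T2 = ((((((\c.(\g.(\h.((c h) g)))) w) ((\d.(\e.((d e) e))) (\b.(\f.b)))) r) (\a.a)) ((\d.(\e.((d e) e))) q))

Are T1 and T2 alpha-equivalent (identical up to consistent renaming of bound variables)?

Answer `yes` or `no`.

Answer: yes

Derivation:
Term 1: ((((((\f.(\g.(\h.((f h) g)))) w) ((\d.(\e.((d e) e))) (\b.(\c.b)))) r) (\a.a)) ((\d.(\e.((d e) e))) q))
Term 2: ((((((\c.(\g.(\h.((c h) g)))) w) ((\d.(\e.((d e) e))) (\b.(\f.b)))) r) (\a.a)) ((\d.(\e.((d e) e))) q))
Alpha-equivalence: compare structure up to binder renaming.
Result: True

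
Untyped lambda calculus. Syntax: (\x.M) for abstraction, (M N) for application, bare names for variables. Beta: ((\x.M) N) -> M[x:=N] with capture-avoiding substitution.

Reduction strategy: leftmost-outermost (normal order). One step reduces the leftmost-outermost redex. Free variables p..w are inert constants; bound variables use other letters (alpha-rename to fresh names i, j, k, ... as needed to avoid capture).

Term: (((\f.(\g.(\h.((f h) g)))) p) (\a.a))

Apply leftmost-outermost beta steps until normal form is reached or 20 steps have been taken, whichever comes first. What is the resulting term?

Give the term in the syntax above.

Step 0: (((\f.(\g.(\h.((f h) g)))) p) (\a.a))
Step 1: ((\g.(\h.((p h) g))) (\a.a))
Step 2: (\h.((p h) (\a.a)))

Answer: (\h.((p h) (\a.a)))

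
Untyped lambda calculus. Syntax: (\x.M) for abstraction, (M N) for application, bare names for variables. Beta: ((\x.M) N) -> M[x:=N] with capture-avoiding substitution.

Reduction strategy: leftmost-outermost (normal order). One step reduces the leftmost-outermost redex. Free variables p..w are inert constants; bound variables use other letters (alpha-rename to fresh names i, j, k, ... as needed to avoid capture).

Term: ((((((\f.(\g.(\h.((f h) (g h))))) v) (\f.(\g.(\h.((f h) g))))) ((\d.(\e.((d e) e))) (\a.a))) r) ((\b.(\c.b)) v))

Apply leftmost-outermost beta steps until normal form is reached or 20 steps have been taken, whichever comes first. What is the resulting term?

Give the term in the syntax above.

Answer: ((((v (\e.(e e))) (\g.(\h.((h h) g)))) r) (\c.v))

Derivation:
Step 0: ((((((\f.(\g.(\h.((f h) (g h))))) v) (\f.(\g.(\h.((f h) g))))) ((\d.(\e.((d e) e))) (\a.a))) r) ((\b.(\c.b)) v))
Step 1: (((((\g.(\h.((v h) (g h)))) (\f.(\g.(\h.((f h) g))))) ((\d.(\e.((d e) e))) (\a.a))) r) ((\b.(\c.b)) v))
Step 2: ((((\h.((v h) ((\f.(\g.(\h.((f h) g)))) h))) ((\d.(\e.((d e) e))) (\a.a))) r) ((\b.(\c.b)) v))
Step 3: ((((v ((\d.(\e.((d e) e))) (\a.a))) ((\f.(\g.(\h.((f h) g)))) ((\d.(\e.((d e) e))) (\a.a)))) r) ((\b.(\c.b)) v))
Step 4: ((((v (\e.(((\a.a) e) e))) ((\f.(\g.(\h.((f h) g)))) ((\d.(\e.((d e) e))) (\a.a)))) r) ((\b.(\c.b)) v))
Step 5: ((((v (\e.(e e))) ((\f.(\g.(\h.((f h) g)))) ((\d.(\e.((d e) e))) (\a.a)))) r) ((\b.(\c.b)) v))
Step 6: ((((v (\e.(e e))) (\g.(\h.((((\d.(\e.((d e) e))) (\a.a)) h) g)))) r) ((\b.(\c.b)) v))
Step 7: ((((v (\e.(e e))) (\g.(\h.(((\e.(((\a.a) e) e)) h) g)))) r) ((\b.(\c.b)) v))
Step 8: ((((v (\e.(e e))) (\g.(\h.((((\a.a) h) h) g)))) r) ((\b.(\c.b)) v))
Step 9: ((((v (\e.(e e))) (\g.(\h.((h h) g)))) r) ((\b.(\c.b)) v))
Step 10: ((((v (\e.(e e))) (\g.(\h.((h h) g)))) r) (\c.v))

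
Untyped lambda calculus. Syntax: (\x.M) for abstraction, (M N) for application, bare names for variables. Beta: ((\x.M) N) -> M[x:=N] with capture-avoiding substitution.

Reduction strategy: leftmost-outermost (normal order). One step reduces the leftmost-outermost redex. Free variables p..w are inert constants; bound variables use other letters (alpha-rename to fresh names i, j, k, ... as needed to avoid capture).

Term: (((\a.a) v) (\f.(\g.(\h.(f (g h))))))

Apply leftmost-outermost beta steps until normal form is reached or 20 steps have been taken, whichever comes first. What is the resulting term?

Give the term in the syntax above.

Answer: (v (\f.(\g.(\h.(f (g h))))))

Derivation:
Step 0: (((\a.a) v) (\f.(\g.(\h.(f (g h))))))
Step 1: (v (\f.(\g.(\h.(f (g h))))))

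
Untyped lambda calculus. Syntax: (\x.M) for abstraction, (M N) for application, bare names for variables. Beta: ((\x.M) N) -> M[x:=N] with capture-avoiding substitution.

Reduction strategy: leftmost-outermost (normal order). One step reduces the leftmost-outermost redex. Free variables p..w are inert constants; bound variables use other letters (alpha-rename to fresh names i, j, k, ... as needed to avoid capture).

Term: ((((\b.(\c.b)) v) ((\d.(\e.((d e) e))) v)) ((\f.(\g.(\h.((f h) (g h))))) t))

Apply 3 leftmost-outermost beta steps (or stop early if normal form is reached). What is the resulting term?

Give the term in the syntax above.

Step 0: ((((\b.(\c.b)) v) ((\d.(\e.((d e) e))) v)) ((\f.(\g.(\h.((f h) (g h))))) t))
Step 1: (((\c.v) ((\d.(\e.((d e) e))) v)) ((\f.(\g.(\h.((f h) (g h))))) t))
Step 2: (v ((\f.(\g.(\h.((f h) (g h))))) t))
Step 3: (v (\g.(\h.((t h) (g h)))))

Answer: (v (\g.(\h.((t h) (g h)))))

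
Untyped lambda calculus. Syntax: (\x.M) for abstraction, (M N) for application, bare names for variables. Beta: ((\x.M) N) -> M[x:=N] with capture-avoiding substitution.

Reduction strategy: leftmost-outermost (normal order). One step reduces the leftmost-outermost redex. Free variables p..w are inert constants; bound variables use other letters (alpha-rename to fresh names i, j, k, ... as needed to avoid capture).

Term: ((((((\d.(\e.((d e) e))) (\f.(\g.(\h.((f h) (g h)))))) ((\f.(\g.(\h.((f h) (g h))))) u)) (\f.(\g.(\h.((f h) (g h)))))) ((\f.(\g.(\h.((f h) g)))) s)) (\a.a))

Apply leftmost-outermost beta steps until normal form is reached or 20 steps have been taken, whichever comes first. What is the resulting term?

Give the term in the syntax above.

Answer: ((((u (\h.((u h) (\g.(\i.((h i) (g i))))))) (\g.(\h.(((u h) (\g.(\i.((h i) (g i))))) (g h))))) (\g.(\h.((s h) g)))) (\a.a))

Derivation:
Step 0: ((((((\d.(\e.((d e) e))) (\f.(\g.(\h.((f h) (g h)))))) ((\f.(\g.(\h.((f h) (g h))))) u)) (\f.(\g.(\h.((f h) (g h)))))) ((\f.(\g.(\h.((f h) g)))) s)) (\a.a))
Step 1: (((((\e.(((\f.(\g.(\h.((f h) (g h))))) e) e)) ((\f.(\g.(\h.((f h) (g h))))) u)) (\f.(\g.(\h.((f h) (g h)))))) ((\f.(\g.(\h.((f h) g)))) s)) (\a.a))
Step 2: ((((((\f.(\g.(\h.((f h) (g h))))) ((\f.(\g.(\h.((f h) (g h))))) u)) ((\f.(\g.(\h.((f h) (g h))))) u)) (\f.(\g.(\h.((f h) (g h)))))) ((\f.(\g.(\h.((f h) g)))) s)) (\a.a))
Step 3: (((((\g.(\h.((((\f.(\g.(\h.((f h) (g h))))) u) h) (g h)))) ((\f.(\g.(\h.((f h) (g h))))) u)) (\f.(\g.(\h.((f h) (g h)))))) ((\f.(\g.(\h.((f h) g)))) s)) (\a.a))
Step 4: ((((\h.((((\f.(\g.(\h.((f h) (g h))))) u) h) (((\f.(\g.(\h.((f h) (g h))))) u) h))) (\f.(\g.(\h.((f h) (g h)))))) ((\f.(\g.(\h.((f h) g)))) s)) (\a.a))
Step 5: ((((((\f.(\g.(\h.((f h) (g h))))) u) (\f.(\g.(\h.((f h) (g h)))))) (((\f.(\g.(\h.((f h) (g h))))) u) (\f.(\g.(\h.((f h) (g h))))))) ((\f.(\g.(\h.((f h) g)))) s)) (\a.a))
Step 6: (((((\g.(\h.((u h) (g h)))) (\f.(\g.(\h.((f h) (g h)))))) (((\f.(\g.(\h.((f h) (g h))))) u) (\f.(\g.(\h.((f h) (g h))))))) ((\f.(\g.(\h.((f h) g)))) s)) (\a.a))
Step 7: ((((\h.((u h) ((\f.(\g.(\h.((f h) (g h))))) h))) (((\f.(\g.(\h.((f h) (g h))))) u) (\f.(\g.(\h.((f h) (g h))))))) ((\f.(\g.(\h.((f h) g)))) s)) (\a.a))
Step 8: ((((u (((\f.(\g.(\h.((f h) (g h))))) u) (\f.(\g.(\h.((f h) (g h))))))) ((\f.(\g.(\h.((f h) (g h))))) (((\f.(\g.(\h.((f h) (g h))))) u) (\f.(\g.(\h.((f h) (g h)))))))) ((\f.(\g.(\h.((f h) g)))) s)) (\a.a))
Step 9: ((((u ((\g.(\h.((u h) (g h)))) (\f.(\g.(\h.((f h) (g h))))))) ((\f.(\g.(\h.((f h) (g h))))) (((\f.(\g.(\h.((f h) (g h))))) u) (\f.(\g.(\h.((f h) (g h)))))))) ((\f.(\g.(\h.((f h) g)))) s)) (\a.a))
Step 10: ((((u (\h.((u h) ((\f.(\g.(\h.((f h) (g h))))) h)))) ((\f.(\g.(\h.((f h) (g h))))) (((\f.(\g.(\h.((f h) (g h))))) u) (\f.(\g.(\h.((f h) (g h)))))))) ((\f.(\g.(\h.((f h) g)))) s)) (\a.a))
Step 11: ((((u (\h.((u h) (\g.(\i.((h i) (g i))))))) ((\f.(\g.(\h.((f h) (g h))))) (((\f.(\g.(\h.((f h) (g h))))) u) (\f.(\g.(\h.((f h) (g h)))))))) ((\f.(\g.(\h.((f h) g)))) s)) (\a.a))
Step 12: ((((u (\h.((u h) (\g.(\i.((h i) (g i))))))) (\g.(\h.(((((\f.(\g.(\h.((f h) (g h))))) u) (\f.(\g.(\h.((f h) (g h)))))) h) (g h))))) ((\f.(\g.(\h.((f h) g)))) s)) (\a.a))
Step 13: ((((u (\h.((u h) (\g.(\i.((h i) (g i))))))) (\g.(\h.((((\g.(\h.((u h) (g h)))) (\f.(\g.(\h.((f h) (g h)))))) h) (g h))))) ((\f.(\g.(\h.((f h) g)))) s)) (\a.a))
Step 14: ((((u (\h.((u h) (\g.(\i.((h i) (g i))))))) (\g.(\h.(((\h.((u h) ((\f.(\g.(\h.((f h) (g h))))) h))) h) (g h))))) ((\f.(\g.(\h.((f h) g)))) s)) (\a.a))
Step 15: ((((u (\h.((u h) (\g.(\i.((h i) (g i))))))) (\g.(\h.(((u h) ((\f.(\g.(\h.((f h) (g h))))) h)) (g h))))) ((\f.(\g.(\h.((f h) g)))) s)) (\a.a))
Step 16: ((((u (\h.((u h) (\g.(\i.((h i) (g i))))))) (\g.(\h.(((u h) (\g.(\i.((h i) (g i))))) (g h))))) ((\f.(\g.(\h.((f h) g)))) s)) (\a.a))
Step 17: ((((u (\h.((u h) (\g.(\i.((h i) (g i))))))) (\g.(\h.(((u h) (\g.(\i.((h i) (g i))))) (g h))))) (\g.(\h.((s h) g)))) (\a.a))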